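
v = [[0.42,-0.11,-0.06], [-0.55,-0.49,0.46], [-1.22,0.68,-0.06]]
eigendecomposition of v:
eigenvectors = [[0.31, -0.25, -0.04],[-0.45, -0.51, -0.79],[-0.84, -0.83, 0.61]]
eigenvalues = [0.75, -0.01, -0.87]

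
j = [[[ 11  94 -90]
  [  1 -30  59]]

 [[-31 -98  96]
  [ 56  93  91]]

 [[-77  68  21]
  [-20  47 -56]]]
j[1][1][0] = 56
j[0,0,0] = 11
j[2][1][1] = 47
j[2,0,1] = 68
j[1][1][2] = 91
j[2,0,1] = 68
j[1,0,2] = 96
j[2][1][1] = 47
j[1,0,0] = -31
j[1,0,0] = -31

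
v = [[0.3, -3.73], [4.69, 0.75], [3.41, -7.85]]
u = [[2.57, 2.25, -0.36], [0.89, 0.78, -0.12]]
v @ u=[[-2.55,-2.23,0.34],[12.72,11.14,-1.78],[1.78,1.55,-0.29]]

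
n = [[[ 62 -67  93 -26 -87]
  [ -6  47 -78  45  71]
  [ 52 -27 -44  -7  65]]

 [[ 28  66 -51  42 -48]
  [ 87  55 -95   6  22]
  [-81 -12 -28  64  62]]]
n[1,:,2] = [-51, -95, -28]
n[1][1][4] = 22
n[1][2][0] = -81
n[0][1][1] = 47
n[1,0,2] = -51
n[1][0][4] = -48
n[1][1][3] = 6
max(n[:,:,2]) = 93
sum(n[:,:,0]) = 142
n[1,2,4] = 62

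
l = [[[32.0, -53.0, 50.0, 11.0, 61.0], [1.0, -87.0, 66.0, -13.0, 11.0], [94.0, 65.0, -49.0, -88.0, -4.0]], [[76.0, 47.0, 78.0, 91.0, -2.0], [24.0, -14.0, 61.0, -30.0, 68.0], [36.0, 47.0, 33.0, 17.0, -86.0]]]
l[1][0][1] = 47.0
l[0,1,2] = 66.0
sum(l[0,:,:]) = 97.0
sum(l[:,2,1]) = 112.0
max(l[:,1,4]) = 68.0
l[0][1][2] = 66.0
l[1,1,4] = 68.0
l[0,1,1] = -87.0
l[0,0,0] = 32.0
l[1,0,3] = 91.0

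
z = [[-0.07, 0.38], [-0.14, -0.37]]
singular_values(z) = [0.53, 0.15]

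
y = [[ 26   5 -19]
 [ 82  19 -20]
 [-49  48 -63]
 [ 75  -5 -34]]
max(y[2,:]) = 48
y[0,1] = 5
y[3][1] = -5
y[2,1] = 48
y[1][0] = 82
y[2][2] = -63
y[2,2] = -63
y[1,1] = 19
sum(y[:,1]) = 67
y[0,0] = 26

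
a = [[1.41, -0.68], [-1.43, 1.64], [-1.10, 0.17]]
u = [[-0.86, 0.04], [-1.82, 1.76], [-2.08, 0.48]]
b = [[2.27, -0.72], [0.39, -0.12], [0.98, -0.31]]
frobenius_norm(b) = 2.63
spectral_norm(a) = 2.80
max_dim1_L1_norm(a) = 3.07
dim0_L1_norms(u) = [4.76, 2.28]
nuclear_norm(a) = 3.56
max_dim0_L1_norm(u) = 4.76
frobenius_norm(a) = 2.90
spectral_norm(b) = 2.63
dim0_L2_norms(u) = [2.89, 1.82]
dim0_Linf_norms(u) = [2.08, 1.76]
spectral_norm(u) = 3.28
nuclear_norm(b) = 2.63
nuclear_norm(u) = 4.24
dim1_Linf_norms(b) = [2.27, 0.39, 0.98]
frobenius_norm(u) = 3.42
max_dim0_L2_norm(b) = 2.5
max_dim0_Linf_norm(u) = 2.08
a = u + b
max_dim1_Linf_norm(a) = 1.64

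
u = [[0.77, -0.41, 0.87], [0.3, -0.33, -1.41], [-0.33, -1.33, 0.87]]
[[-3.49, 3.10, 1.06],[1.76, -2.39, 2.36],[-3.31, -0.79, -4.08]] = u @ [[-1.49, 2.5, 3.52], [1.59, 1.24, 1.38], [-1.94, 1.94, -1.25]]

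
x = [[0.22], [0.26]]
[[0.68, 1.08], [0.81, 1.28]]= x @ [[3.11, 4.93]]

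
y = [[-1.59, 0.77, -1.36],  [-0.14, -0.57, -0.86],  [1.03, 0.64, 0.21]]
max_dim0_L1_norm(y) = 2.76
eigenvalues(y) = [(-1.24+0j), (-0.36+1.23j), (-0.36-1.23j)]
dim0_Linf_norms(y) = [1.59, 0.77, 1.36]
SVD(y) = [[-0.91,0.42,0.03], [-0.24,-0.58,0.78], [0.34,0.70,0.62]] @ diag([2.400109627091097, 1.1110893996546394, 0.7577955686857325]) @ [[0.76, -0.14, 0.63], [0.13, 0.99, 0.07], [0.63, -0.03, -0.77]]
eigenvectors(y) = [[(-0.83+0j), (-0.28+0.54j), (-0.28-0.54j)],[0.37+0.00j, (-0.13+0.41j), (-0.13-0.41j)],[0.42+0.00j, (0.67+0j), 0.67-0.00j]]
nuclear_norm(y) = 4.27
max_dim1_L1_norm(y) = 3.72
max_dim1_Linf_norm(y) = 1.59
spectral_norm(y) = 2.40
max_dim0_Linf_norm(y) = 1.59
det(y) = -2.02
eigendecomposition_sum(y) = [[-0.82+0.00j, 1.08+0.00j, -0.13-0.00j], [0.37-0.00j, -0.48-0.00j, 0.06+0.00j], [(0.42-0j), (-0.55-0j), (0.07+0j)]] + [[-0.38+0.11j, -0.15+0.53j, -0.61-0.25j],[(-0.26+0.12j), (-0.04+0.39j), (-0.46-0.1j)],[(0.3+0.31j), 0.60-0.12j, (0.07+0.72j)]] + [[(-0.38-0.11j), (-0.15-0.53j), -0.61+0.25j],[-0.26-0.12j, (-0.04-0.39j), (-0.46+0.1j)],[0.30-0.31j, (0.6+0.12j), 0.07-0.72j]]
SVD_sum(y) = [[-1.67, 0.31, -1.37], [-0.43, 0.08, -0.36], [0.63, -0.12, 0.52]] + [[0.06, 0.46, 0.03], [-0.08, -0.64, -0.05], [0.10, 0.77, 0.06]] + [[0.02, -0.0, -0.02], [0.37, -0.02, -0.46], [0.30, -0.01, -0.37]]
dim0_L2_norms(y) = [1.9, 1.15, 1.62]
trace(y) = -1.95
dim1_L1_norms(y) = [3.72, 1.57, 1.88]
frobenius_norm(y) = 2.75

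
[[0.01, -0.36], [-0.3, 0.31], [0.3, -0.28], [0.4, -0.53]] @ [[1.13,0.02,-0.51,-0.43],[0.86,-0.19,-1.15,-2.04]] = [[-0.30,0.07,0.41,0.73],[-0.07,-0.06,-0.2,-0.50],[0.1,0.06,0.17,0.44],[-0.0,0.11,0.41,0.91]]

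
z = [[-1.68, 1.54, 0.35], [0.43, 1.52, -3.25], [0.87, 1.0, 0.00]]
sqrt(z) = [[(0.22+1.24j), (0.6-0.33j), (0.11-0.66j)], [0.16-0.40j, (1.45+0.11j), (-1.28+0.21j)], [0.33-0.30j, 0.40+0.08j, (0.85+0.16j)]]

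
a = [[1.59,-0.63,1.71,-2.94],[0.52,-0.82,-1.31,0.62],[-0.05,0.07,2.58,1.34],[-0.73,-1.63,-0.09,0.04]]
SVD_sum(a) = [[1.36,-0.28,2.24,-2.65], [-0.35,0.07,-0.58,0.69], [0.21,-0.04,0.35,-0.41], [-0.08,0.02,-0.14,0.16]] + [[0.11, -0.13, -0.54, -0.39], [0.15, -0.18, -0.73, -0.52], [-0.47, 0.54, 2.21, 1.57], [0.04, -0.05, -0.19, -0.14]] + [[-0.04, -0.2, 0.02, 0.02],  [-0.11, -0.6, 0.07, 0.07],  [-0.07, -0.39, 0.05, 0.04],  [-0.3, -1.65, 0.20, 0.19]] + [[0.15, -0.02, -0.01, 0.07], [0.83, -0.12, -0.07, 0.38], [0.28, -0.04, -0.02, 0.13], [-0.38, 0.05, 0.03, -0.18]]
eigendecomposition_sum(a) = [[-0.15+0.17j, -0.62-0.70j, -0.03-0.34j, -0.64+0.42j], [(0.18+0.1j), (-0.48+0.71j), (-0.29+0.11j), 0.52+0.47j], [(0.04-0.05j), (0.18+0.18j), 0.01+0.09j, 0.17-0.13j], [(-0.07+0.17j), (-0.69-0.35j), -0.13-0.25j, -0.36+0.51j]] + [[-0.15-0.17j, -0.62+0.70j, -0.03+0.34j, -0.64-0.42j], [0.18-0.10j, (-0.48-0.71j), (-0.29-0.11j), (0.52-0.47j)], [(0.04+0.05j), 0.18-0.18j, 0.01-0.09j, 0.17+0.13j], [(-0.07-0.17j), -0.69+0.35j, (-0.13+0.25j), -0.36-0.51j]] + [[0.95+0.46j, (0.3+0.36j), 0.88-1.84j, (-0.83-1.16j)], [(0.08-0.19j), 0.07-0.06j, -0.36-0.15j, -0.21+0.17j], [(-0.06+0.66j), -0.15+0.26j, 1.28+0.12j, 0.50-0.74j], [(-0.3+0.04j), -0.13-0.04j, (0.08+0.58j), 0.38+0.14j]] + [[(0.95-0.46j),  0.30-0.36j,  0.88+1.84j,  (-0.83+1.16j)], [0.08+0.19j,  0.07+0.06j,  -0.36+0.15j,  (-0.21-0.17j)], [(-0.06-0.66j),  (-0.15-0.26j),  (1.28-0.12j),  (0.5+0.74j)], [-0.30-0.04j,  -0.13+0.04j,  0.08-0.58j,  0.38-0.14j]]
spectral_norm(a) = 3.91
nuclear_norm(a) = 9.90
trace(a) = 3.39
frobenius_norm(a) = 5.40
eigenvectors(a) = [[(0.62+0j), (0.62-0j), (0.81+0j), (0.81-0j)], [(-0.15-0.55j), -0.15+0.55j, -0.01-0.16j, (-0.01+0.16j)], [-0.17+0.01j, (-0.17-0.01j), 0.18+0.48j, 0.18-0.48j], [(0.47-0.19j), (0.47+0.19j), (-0.19+0.13j), (-0.19-0.13j)]]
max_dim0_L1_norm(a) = 5.69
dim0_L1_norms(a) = [2.89, 3.15, 5.69, 4.94]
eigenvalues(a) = [(-0.98+1.49j), (-0.98-1.49j), (2.67+0.66j), (2.67-0.66j)]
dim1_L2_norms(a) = [3.81, 1.74, 2.91, 1.79]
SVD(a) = [[-0.96, 0.23, -0.11, -0.16], [0.25, 0.30, -0.33, -0.86], [-0.15, -0.92, -0.21, -0.29], [0.06, 0.08, -0.91, 0.4]] @ diag([3.9089938793201866, 3.0441294454293613, 1.867671840883342, 1.0769144189204063]) @ [[-0.36, 0.07, -0.60, 0.71], [0.17, -0.19, -0.79, -0.56], [0.18, 0.97, -0.12, -0.11], [-0.90, 0.13, 0.07, -0.41]]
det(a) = 23.93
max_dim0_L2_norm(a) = 3.36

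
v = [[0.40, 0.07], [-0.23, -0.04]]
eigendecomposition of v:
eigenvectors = [[0.87, -0.17], [-0.50, 0.99]]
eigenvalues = [0.36, 0.0]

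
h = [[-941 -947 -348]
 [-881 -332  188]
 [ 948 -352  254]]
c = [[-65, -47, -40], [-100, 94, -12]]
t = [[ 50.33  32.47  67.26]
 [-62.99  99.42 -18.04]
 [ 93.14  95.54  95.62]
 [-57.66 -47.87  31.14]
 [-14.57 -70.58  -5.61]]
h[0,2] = -348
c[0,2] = -40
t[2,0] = 93.14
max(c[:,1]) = 94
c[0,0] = -65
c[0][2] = -40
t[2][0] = 93.14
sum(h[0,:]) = -2236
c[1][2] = -12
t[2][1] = 95.54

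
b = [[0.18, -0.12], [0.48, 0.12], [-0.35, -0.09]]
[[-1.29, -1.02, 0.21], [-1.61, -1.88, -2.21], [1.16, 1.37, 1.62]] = b @ [[-4.39, -4.39, -3.03], [4.17, 1.89, -6.27]]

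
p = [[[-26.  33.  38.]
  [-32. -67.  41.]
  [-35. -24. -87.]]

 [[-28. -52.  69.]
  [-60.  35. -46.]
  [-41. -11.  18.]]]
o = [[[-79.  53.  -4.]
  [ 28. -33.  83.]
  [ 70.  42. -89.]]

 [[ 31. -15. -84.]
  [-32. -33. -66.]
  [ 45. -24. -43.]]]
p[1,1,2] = -46.0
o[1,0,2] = -84.0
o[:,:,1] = [[53.0, -33.0, 42.0], [-15.0, -33.0, -24.0]]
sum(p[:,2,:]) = -180.0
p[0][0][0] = -26.0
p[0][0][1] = 33.0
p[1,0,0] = -28.0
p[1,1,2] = -46.0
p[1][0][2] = 69.0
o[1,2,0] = 45.0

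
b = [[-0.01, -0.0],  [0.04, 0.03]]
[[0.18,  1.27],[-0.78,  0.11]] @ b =[[0.05, 0.04], [0.01, 0.00]]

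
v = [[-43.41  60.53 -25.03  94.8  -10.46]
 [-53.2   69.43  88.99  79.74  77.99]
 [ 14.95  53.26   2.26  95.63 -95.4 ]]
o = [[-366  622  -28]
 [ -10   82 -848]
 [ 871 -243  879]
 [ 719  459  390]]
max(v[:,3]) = 95.63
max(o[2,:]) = 879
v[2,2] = 2.26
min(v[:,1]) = 53.26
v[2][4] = -95.4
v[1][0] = -53.2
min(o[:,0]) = -366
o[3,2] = 390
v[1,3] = 79.74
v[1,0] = -53.2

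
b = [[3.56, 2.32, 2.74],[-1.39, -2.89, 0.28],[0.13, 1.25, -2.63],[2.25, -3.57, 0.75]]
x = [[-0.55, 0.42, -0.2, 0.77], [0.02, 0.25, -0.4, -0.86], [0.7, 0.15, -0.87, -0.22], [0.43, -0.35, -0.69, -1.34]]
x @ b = [[-0.84, -5.49, -0.29],[-2.26, 1.89, 0.53],[1.68, 0.89, 4.08],[-1.09, 5.93, 1.89]]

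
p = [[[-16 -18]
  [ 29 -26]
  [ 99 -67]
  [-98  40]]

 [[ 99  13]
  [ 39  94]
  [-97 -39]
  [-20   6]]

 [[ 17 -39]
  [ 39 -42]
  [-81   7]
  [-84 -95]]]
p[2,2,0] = -81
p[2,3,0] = -84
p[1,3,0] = -20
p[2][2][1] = 7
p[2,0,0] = 17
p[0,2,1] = -67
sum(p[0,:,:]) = -57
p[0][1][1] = -26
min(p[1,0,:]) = 13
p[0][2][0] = 99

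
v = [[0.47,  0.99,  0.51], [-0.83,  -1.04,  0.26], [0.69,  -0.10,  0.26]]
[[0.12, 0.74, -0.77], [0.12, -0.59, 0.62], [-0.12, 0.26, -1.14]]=v @ [[-0.23, 0.30, -1.32], [0.12, 0.42, 0.26], [0.21, 0.35, -0.79]]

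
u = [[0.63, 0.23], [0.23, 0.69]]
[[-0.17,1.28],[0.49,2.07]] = u @ [[-0.60, 1.07], [0.91, 2.65]]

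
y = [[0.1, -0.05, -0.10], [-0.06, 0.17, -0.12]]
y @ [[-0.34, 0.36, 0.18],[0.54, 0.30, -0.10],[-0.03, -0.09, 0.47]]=[[-0.06, 0.03, -0.02], [0.12, 0.04, -0.08]]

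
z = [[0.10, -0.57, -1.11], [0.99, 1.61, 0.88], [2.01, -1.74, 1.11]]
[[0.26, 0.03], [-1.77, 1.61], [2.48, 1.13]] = z @[[-0.09, 1.04], [-1.27, 0.45], [0.41, -0.16]]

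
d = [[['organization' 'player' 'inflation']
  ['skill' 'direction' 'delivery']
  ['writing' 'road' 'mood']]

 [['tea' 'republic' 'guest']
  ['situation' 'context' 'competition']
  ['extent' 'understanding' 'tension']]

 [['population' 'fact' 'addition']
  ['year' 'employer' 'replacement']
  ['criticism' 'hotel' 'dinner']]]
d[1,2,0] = 'extent'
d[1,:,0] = ['tea', 'situation', 'extent']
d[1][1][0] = 'situation'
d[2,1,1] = 'employer'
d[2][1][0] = 'year'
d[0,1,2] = 'delivery'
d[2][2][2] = 'dinner'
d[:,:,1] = [['player', 'direction', 'road'], ['republic', 'context', 'understanding'], ['fact', 'employer', 'hotel']]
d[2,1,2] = 'replacement'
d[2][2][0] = 'criticism'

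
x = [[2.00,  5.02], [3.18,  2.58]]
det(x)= -10.804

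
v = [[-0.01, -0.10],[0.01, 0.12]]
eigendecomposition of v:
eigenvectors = [[-1.0, 0.63],  [0.08, -0.77]]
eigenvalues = [-0.0, 0.11]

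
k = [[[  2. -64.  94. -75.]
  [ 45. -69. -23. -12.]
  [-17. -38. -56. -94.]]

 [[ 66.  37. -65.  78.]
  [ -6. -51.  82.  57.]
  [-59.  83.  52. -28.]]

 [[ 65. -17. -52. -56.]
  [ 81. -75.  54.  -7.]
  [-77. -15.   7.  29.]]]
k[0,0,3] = -75.0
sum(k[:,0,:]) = 13.0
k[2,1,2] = 54.0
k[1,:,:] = [[66.0, 37.0, -65.0, 78.0], [-6.0, -51.0, 82.0, 57.0], [-59.0, 83.0, 52.0, -28.0]]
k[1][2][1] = 83.0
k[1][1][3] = 57.0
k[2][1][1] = -75.0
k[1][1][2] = 82.0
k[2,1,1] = -75.0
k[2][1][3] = -7.0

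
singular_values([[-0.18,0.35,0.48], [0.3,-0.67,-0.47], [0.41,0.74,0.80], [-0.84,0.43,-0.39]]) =[1.48, 1.14, 0.25]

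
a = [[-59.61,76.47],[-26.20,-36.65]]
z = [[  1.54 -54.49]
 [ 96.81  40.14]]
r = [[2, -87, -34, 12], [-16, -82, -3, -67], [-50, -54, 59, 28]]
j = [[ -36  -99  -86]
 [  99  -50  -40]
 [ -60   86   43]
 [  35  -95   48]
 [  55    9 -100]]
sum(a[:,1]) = 39.82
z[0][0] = 1.54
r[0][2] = -34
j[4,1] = 9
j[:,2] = [-86, -40, 43, 48, -100]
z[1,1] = 40.14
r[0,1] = -87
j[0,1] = -99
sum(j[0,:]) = -221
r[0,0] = 2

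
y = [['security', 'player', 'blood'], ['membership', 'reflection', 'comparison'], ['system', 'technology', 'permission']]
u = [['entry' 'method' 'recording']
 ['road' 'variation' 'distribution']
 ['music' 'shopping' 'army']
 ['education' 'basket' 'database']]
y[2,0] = 'system'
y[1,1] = 'reflection'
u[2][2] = 'army'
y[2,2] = 'permission'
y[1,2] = 'comparison'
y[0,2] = 'blood'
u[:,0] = ['entry', 'road', 'music', 'education']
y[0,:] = ['security', 'player', 'blood']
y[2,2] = 'permission'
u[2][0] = 'music'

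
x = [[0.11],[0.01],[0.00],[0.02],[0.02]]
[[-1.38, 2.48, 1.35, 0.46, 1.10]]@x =[[-0.1]]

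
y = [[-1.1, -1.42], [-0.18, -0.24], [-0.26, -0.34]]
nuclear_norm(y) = 1.88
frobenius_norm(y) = 1.87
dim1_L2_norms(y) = [1.8, 0.3, 0.43]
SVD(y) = [[-0.96, 0.25],[-0.16, -0.86],[-0.23, -0.45]] @ diag([1.870714527232799, 0.005211295440135318]) @ [[0.61, 0.79],[-0.79, 0.61]]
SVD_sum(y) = [[-1.1,-1.42], [-0.18,-0.24], [-0.26,-0.34]] + [[-0.0, 0.00], [0.0, -0.00], [0.00, -0.00]]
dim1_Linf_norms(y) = [1.42, 0.24, 0.34]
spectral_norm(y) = 1.87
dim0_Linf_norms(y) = [1.1, 1.42]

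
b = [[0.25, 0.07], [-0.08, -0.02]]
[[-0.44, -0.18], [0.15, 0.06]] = b @ [[-2.13,-0.99], [1.25,0.94]]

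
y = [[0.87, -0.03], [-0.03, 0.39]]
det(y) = 0.34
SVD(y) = [[-1.0, 0.06], [0.06, 1.00]] @ diag([0.8718677324489565, 0.3881322675510435]) @ [[-1.0, 0.06],[0.06, 1.0]]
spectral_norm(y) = 0.87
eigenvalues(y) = [0.87, 0.39]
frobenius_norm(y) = 0.95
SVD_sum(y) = [[0.87, -0.05],[-0.05, 0.0]] + [[0.00, 0.02], [0.02, 0.39]]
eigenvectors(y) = [[1.0, 0.06],  [-0.06, 1.00]]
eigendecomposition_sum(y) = [[0.87, -0.05], [-0.05, 0.00]] + [[0.0, 0.02], [0.02, 0.39]]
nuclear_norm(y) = 1.26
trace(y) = 1.26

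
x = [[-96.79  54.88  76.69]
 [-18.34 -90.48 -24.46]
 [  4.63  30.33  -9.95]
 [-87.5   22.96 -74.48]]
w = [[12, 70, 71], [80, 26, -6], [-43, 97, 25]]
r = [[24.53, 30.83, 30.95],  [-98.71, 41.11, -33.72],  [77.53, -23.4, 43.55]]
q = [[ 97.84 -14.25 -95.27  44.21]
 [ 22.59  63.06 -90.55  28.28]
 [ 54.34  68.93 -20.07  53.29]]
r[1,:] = [-98.71, 41.11, -33.72]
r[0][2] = 30.95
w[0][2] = 71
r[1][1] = 41.11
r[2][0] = 77.53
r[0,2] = 30.95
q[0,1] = -14.25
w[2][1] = 97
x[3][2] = -74.48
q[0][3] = 44.21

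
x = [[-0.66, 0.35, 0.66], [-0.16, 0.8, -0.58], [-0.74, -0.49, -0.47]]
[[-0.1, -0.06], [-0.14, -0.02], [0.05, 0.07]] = x @ [[0.05, -0.01], [-0.17, -0.07], [-0.01, -0.06]]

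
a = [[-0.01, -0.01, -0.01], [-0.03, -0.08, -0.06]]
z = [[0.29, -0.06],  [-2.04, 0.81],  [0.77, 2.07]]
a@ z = [[0.01,-0.03], [0.11,-0.19]]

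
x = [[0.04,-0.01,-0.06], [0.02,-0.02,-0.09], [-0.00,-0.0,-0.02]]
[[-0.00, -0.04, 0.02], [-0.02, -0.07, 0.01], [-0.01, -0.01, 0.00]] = x@[[0.49, 0.01, 0.37], [-0.2, 0.77, 0.15], [0.41, 0.57, -0.07]]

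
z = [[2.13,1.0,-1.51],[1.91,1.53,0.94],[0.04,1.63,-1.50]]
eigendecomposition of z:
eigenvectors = [[-0.46, -0.24, 0.38], [-0.83, 0.85, -0.40], [-0.31, 0.46, 0.84]]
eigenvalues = [2.93, 1.49, -2.26]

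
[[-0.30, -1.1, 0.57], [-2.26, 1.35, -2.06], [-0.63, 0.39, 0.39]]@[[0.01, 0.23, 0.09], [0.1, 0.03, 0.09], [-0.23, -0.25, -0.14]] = [[-0.24, -0.24, -0.21], [0.59, 0.04, 0.21], [-0.06, -0.23, -0.08]]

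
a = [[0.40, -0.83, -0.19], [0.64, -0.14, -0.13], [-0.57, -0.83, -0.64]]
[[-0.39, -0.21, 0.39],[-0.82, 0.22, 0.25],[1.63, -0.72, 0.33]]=a@ [[-1.53, 0.47, 0.25], [0.01, 0.45, -0.26], [-1.20, 0.12, -0.4]]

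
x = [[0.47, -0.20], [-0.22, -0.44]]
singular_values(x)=[0.52, 0.48]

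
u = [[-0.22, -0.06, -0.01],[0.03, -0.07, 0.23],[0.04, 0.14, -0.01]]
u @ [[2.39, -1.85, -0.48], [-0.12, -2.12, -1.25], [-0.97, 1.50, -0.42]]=[[-0.51, 0.52, 0.18],[-0.14, 0.44, -0.02],[0.09, -0.39, -0.19]]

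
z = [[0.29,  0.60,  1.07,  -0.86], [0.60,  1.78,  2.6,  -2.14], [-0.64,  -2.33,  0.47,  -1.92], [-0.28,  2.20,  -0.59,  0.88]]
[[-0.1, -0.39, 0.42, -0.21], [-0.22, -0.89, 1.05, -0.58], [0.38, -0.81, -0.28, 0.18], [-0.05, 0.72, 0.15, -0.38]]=z @ [[-0.08, -0.08, 0.23, 0.21], [-0.01, 0.17, 0.18, -0.19], [-0.24, -0.30, 0.13, -0.11], [-0.22, 0.17, -0.12, 0.04]]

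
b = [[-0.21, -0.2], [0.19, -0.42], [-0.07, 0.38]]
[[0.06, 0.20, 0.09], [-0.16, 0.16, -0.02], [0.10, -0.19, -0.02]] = b@[[-0.46, -0.41, -0.32], [0.18, -0.57, -0.10]]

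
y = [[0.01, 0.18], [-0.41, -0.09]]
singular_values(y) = [0.42, 0.17]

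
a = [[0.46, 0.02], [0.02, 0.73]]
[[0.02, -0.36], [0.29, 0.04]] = a @[[0.02, -0.79], [0.39, 0.07]]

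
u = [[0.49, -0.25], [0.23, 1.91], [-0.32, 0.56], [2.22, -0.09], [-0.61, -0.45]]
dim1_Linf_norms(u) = [0.49, 1.91, 0.56, 2.22, 0.61]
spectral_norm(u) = 2.39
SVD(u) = [[-0.19,0.15], [-0.21,-0.91], [0.10,-0.29], [-0.91,0.20], [0.28,0.18]] @ diag([2.3929317511699595, 2.0505066774440586]) @ [[-0.99,-0.14], [0.14,-0.99]]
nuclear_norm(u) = 4.44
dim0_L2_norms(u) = [2.39, 2.06]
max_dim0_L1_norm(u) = 3.87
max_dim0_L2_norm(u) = 2.39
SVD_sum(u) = [[0.45, 0.06],[0.49, 0.07],[-0.24, -0.03],[2.16, 0.31],[-0.66, -0.09]] + [[0.04, -0.31], [-0.26, 1.84], [-0.08, 0.59], [0.06, -0.4], [0.05, -0.36]]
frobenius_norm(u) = 3.15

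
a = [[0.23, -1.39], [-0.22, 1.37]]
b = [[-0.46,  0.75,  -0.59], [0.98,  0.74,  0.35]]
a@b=[[-1.47, -0.86, -0.62], [1.44, 0.85, 0.61]]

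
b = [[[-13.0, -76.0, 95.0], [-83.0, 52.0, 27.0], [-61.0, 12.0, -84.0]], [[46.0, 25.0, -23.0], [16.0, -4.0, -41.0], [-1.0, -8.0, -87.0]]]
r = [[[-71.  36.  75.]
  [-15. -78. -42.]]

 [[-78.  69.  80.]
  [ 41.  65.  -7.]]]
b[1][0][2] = -23.0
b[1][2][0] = -1.0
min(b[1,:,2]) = -87.0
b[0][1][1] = 52.0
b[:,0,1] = [-76.0, 25.0]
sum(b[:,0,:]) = 54.0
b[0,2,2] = -84.0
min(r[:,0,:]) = -78.0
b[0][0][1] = -76.0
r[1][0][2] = 80.0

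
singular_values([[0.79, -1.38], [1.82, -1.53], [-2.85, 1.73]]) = [4.33, 0.72]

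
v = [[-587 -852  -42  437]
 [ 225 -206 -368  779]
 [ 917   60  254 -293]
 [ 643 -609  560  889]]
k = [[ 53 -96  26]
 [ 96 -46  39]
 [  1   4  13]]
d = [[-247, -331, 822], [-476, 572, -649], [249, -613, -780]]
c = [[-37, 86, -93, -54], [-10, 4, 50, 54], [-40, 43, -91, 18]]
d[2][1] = -613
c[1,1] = 4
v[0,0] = -587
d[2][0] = 249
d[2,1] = -613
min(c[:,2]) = -93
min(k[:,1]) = -96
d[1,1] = 572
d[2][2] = -780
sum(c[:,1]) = 133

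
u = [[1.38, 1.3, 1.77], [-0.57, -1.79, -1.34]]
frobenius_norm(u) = 3.47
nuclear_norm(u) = 4.10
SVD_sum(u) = [[1.06, 1.62, 1.66], [-0.93, -1.43, -1.46]] + [[0.32,-0.32,0.11], [0.36,-0.36,0.12]]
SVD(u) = [[-0.75, 0.66], [0.66, 0.75]] @ diag([3.399412405074542, 0.7041983386982122]) @ [[-0.42, -0.63, -0.65], [0.69, -0.69, 0.23]]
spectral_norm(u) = 3.40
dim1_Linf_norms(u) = [1.77, 1.79]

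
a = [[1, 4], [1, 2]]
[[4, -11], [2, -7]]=a@ [[0, -3], [1, -2]]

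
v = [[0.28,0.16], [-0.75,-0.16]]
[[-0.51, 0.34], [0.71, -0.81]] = v@[[-0.42, 0.98],  [-2.45, 0.44]]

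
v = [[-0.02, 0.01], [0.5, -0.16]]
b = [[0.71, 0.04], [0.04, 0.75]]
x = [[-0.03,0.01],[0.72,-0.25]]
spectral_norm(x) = 0.76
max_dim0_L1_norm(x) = 0.75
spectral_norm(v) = 0.53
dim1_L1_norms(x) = [0.04, 0.97]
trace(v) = -0.18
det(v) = -0.00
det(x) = 0.00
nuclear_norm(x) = 0.76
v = x @ b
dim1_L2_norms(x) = [0.03, 0.76]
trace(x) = -0.28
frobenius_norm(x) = 0.76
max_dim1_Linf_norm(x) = 0.72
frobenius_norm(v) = 0.53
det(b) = 0.53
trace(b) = 1.46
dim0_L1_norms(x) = [0.75, 0.26]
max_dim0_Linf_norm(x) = 0.72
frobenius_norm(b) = 1.03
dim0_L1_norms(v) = [0.52, 0.17]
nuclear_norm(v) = 0.53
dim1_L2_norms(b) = [0.71, 0.75]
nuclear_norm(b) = 1.46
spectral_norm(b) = 0.77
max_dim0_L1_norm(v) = 0.52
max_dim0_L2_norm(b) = 0.75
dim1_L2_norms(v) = [0.02, 0.52]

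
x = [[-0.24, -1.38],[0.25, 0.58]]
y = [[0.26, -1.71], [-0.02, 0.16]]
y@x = [[-0.49, -1.35],  [0.04, 0.12]]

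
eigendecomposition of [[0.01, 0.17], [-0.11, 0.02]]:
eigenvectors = [[(0.78+0j), (0.78-0j)], [(0.02+0.63j), (0.02-0.63j)]]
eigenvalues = [(0.02+0.14j), (0.02-0.14j)]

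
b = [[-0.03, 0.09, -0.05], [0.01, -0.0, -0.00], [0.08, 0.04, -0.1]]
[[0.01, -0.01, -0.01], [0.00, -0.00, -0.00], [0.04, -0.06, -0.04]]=b @[[0.11, -0.02, -0.07], [-0.05, 0.28, 0.09], [-0.37, 0.67, 0.33]]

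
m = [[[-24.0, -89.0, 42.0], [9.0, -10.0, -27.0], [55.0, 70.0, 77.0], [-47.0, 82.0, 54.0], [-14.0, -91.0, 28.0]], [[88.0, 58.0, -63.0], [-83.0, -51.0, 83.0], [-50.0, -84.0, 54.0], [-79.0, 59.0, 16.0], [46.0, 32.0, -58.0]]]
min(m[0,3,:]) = -47.0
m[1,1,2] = 83.0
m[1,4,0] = 46.0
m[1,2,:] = [-50.0, -84.0, 54.0]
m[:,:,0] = [[-24.0, 9.0, 55.0, -47.0, -14.0], [88.0, -83.0, -50.0, -79.0, 46.0]]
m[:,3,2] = [54.0, 16.0]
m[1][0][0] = 88.0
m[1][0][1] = 58.0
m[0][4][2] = 28.0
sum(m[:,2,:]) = 122.0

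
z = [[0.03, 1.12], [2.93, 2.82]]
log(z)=[[0.14+2.53j, (0.36-0.77j)], [0.94-2.01j, (1.03+0.61j)]]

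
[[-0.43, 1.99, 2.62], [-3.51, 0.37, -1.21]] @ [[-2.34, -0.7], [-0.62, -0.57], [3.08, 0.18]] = [[7.84,-0.36], [4.26,2.03]]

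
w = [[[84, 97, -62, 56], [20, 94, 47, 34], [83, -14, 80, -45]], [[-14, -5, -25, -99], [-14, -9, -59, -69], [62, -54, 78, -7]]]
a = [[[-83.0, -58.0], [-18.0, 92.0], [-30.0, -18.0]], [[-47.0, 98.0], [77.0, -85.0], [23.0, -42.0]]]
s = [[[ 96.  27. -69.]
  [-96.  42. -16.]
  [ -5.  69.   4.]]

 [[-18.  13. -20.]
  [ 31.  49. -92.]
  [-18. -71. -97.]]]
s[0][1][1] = 42.0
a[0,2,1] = -18.0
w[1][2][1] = -54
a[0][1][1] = 92.0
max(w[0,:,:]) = 97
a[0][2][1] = -18.0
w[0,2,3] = -45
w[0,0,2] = -62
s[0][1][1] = 42.0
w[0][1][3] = 34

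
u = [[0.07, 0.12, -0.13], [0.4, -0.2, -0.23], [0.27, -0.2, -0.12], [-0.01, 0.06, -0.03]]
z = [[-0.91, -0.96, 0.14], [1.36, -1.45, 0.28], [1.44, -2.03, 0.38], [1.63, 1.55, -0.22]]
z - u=[[-0.98, -1.08, 0.27], [0.96, -1.25, 0.51], [1.17, -1.83, 0.5], [1.64, 1.49, -0.19]]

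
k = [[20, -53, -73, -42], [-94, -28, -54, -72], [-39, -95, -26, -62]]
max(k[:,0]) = 20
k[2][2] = -26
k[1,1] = -28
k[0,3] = -42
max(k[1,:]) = -28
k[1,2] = -54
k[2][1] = -95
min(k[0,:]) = -73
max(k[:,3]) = -42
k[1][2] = -54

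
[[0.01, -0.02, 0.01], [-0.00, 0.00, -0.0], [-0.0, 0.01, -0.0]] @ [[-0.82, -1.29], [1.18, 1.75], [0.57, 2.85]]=[[-0.03,  -0.02], [0.00,  0.0], [0.01,  0.02]]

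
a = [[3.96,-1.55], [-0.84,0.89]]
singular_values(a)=[4.4, 0.51]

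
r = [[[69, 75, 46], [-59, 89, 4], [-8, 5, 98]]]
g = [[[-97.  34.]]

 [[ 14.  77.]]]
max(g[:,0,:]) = 77.0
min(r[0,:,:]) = -59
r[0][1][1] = 89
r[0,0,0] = 69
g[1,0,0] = 14.0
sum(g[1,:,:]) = 91.0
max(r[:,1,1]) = 89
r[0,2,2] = 98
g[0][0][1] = 34.0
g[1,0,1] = 77.0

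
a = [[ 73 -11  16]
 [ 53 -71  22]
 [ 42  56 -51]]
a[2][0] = 42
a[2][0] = 42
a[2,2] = -51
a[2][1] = 56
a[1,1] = -71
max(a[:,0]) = 73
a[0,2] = 16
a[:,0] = [73, 53, 42]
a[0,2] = 16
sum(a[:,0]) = 168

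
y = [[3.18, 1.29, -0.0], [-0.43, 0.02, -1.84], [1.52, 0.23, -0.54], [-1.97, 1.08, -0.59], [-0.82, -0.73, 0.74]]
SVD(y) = [[-0.8, 0.16, 0.37], [0.11, 0.71, -0.56], [-0.36, 0.20, -0.24], [0.41, 0.52, 0.70], [0.22, -0.4, -0.08]] @ diag([4.214037021245279, 2.3150065187775755, 1.4259161271237342]) @ [[-0.98, -0.2, -0.02], [-0.08, 0.48, -0.87], [-0.18, 0.85, 0.49]]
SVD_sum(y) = [[3.3, 0.67, 0.06], [-0.44, -0.09, -0.01], [1.49, 0.30, 0.03], [-1.69, -0.34, -0.03], [-0.92, -0.18, -0.02]] + [[-0.03, 0.18, -0.32], [-0.13, 0.79, -1.44], [-0.04, 0.22, -0.4], [-0.1, 0.57, -1.04], [0.07, -0.45, 0.81]] + [[-0.1, 0.45, 0.26], [0.15, -0.69, -0.39], [0.06, -0.29, -0.17], [-0.18, 0.85, 0.48], [0.02, -0.10, -0.06]]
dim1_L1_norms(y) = [4.47, 2.29, 2.29, 3.64, 2.29]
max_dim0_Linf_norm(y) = 3.18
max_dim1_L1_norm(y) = 4.47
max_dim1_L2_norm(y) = 3.43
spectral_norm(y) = 4.21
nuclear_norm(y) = 7.95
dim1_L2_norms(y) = [3.43, 1.89, 1.63, 2.32, 1.32]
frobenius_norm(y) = 5.02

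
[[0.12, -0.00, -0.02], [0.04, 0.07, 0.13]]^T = [[0.12,  0.04], [-0.00,  0.07], [-0.02,  0.13]]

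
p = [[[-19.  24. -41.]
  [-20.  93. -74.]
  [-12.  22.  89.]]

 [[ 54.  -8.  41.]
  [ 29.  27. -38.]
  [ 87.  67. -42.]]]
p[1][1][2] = -38.0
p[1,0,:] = [54.0, -8.0, 41.0]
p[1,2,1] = 67.0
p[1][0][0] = 54.0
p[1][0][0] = 54.0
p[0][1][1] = 93.0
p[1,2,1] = 67.0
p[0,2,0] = -12.0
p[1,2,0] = 87.0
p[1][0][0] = 54.0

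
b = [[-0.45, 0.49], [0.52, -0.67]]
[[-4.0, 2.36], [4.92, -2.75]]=b @[[5.76,-5.00], [-2.87,0.22]]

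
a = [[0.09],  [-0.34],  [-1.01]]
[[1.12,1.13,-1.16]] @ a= [[0.89]]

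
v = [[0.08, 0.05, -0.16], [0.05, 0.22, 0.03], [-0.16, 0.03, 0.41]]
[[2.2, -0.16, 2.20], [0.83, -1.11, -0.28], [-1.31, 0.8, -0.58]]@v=[[-0.18, 0.14, 0.55], [0.06, -0.21, -0.28], [0.03, 0.09, -0.0]]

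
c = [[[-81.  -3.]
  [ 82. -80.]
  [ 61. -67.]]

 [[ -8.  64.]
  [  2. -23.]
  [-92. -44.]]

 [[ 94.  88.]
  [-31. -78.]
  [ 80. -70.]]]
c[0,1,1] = -80.0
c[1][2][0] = -92.0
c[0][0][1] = -3.0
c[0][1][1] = -80.0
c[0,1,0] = 82.0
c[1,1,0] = 2.0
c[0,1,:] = [82.0, -80.0]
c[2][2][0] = 80.0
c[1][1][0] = 2.0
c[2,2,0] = 80.0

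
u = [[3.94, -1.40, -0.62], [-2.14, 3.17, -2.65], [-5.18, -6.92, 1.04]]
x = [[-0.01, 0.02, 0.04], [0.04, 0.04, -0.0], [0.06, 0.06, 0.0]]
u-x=[[3.95, -1.42, -0.66], [-2.18, 3.13, -2.65], [-5.24, -6.98, 1.04]]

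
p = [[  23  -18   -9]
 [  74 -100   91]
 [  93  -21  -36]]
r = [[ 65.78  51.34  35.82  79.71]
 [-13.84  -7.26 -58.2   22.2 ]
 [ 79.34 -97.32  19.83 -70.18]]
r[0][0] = 65.78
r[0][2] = 35.82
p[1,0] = 74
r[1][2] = -58.2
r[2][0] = 79.34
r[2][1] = -97.32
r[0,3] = 79.71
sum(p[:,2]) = 46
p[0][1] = -18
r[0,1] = 51.34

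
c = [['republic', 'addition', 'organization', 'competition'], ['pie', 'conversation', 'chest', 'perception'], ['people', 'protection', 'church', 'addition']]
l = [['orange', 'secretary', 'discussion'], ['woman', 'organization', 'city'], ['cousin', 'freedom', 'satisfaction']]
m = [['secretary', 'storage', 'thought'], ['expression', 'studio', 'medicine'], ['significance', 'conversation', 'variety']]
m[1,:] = ['expression', 'studio', 'medicine']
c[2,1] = 'protection'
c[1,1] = 'conversation'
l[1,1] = 'organization'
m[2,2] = 'variety'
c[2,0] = 'people'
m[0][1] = 'storage'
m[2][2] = 'variety'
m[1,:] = ['expression', 'studio', 'medicine']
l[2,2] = 'satisfaction'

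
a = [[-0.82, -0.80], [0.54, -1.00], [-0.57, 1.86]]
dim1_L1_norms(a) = [1.62, 1.54, 2.43]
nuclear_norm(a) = 3.34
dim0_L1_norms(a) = [1.93, 3.66]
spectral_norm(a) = 2.31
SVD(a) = [[-0.26, 0.95], [-0.48, -0.29], [0.84, 0.13]] @ diag([2.306668471207041, 1.0333346814751614]) @ [[-0.23, 0.97], [-0.97, -0.23]]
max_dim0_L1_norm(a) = 3.66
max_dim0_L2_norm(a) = 2.26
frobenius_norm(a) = 2.53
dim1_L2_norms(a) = [1.15, 1.14, 1.95]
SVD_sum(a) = [[0.13,-0.58],  [0.25,-1.07],  [-0.44,1.89]] + [[-0.95, -0.22], [0.29, 0.07], [-0.13, -0.03]]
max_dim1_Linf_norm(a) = 1.86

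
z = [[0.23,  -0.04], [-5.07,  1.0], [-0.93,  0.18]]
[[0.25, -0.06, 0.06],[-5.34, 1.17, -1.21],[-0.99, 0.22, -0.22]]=z @ [[1.41,-0.31,0.32],[1.81,-0.4,0.41]]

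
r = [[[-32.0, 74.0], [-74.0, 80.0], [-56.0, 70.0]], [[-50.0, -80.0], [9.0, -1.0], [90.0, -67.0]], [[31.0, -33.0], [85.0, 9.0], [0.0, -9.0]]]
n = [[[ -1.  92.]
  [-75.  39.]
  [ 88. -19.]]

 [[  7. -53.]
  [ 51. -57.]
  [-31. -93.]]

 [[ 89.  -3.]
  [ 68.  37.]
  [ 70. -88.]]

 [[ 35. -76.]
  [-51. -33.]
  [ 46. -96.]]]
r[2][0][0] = 31.0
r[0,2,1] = 70.0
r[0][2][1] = 70.0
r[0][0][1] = 74.0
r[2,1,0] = 85.0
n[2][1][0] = 68.0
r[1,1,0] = 9.0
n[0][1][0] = -75.0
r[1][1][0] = 9.0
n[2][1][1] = 37.0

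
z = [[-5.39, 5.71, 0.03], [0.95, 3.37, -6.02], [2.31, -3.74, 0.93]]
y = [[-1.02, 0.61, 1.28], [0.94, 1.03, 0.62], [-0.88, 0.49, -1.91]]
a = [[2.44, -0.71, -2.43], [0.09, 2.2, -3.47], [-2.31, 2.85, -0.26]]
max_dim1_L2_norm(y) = 2.16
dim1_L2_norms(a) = [3.52, 4.11, 3.68]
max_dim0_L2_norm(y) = 2.38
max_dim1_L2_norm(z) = 7.85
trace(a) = 4.38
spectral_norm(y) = 2.45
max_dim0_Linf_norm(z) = 6.02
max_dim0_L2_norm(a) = 4.24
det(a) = 4.05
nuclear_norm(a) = 9.43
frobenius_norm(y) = 3.17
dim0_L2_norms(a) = [3.36, 3.67, 4.24]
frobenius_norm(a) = 6.54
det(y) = 4.83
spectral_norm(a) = 4.77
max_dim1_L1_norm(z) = 11.13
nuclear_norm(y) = 5.28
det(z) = 19.67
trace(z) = -1.09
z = y @ a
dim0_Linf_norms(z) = [5.39, 5.71, 6.02]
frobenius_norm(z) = 11.42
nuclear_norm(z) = 16.15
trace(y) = -1.90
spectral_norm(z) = 9.50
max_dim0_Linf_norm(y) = 1.91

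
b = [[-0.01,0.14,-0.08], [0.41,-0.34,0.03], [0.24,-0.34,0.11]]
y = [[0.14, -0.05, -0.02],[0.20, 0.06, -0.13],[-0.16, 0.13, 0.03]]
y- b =[[0.15,-0.19,0.06], [-0.21,0.4,-0.16], [-0.40,0.47,-0.08]]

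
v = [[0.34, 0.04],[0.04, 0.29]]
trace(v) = 0.63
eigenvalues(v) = [0.36, 0.27]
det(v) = 0.10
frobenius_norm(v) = 0.45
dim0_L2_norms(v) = [0.34, 0.29]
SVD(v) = [[-0.87, -0.48],[-0.48, 0.87]] @ diag([0.36216990566028306, 0.26783009433971694]) @ [[-0.87,  -0.48], [-0.48,  0.87]]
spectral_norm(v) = 0.36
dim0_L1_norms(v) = [0.38, 0.33]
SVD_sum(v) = [[0.28, 0.15], [0.15, 0.09]] + [[0.06, -0.11], [-0.11, 0.2]]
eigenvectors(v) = [[0.87, -0.48], [0.48, 0.87]]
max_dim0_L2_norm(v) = 0.34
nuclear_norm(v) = 0.63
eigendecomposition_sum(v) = [[0.28, 0.15], [0.15, 0.09]] + [[0.06,-0.11],[-0.11,0.2]]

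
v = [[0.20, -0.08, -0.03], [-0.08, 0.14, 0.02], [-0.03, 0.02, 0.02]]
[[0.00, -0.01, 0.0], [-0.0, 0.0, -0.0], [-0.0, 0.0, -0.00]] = v@[[0.0,-0.05,0.02], [0.00,-0.03,0.01], [-0.01,0.1,-0.03]]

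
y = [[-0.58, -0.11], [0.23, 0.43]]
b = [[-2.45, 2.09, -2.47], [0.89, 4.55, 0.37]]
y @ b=[[1.32, -1.71, 1.39], [-0.18, 2.44, -0.41]]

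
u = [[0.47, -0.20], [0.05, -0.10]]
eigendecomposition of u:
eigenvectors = [[1.00, 0.34], [0.09, 0.94]]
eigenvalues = [0.45, -0.08]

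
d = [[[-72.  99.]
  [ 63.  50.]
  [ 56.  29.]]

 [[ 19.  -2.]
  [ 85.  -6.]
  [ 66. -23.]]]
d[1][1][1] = -6.0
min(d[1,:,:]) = -23.0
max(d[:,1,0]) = 85.0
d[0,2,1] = 29.0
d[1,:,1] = [-2.0, -6.0, -23.0]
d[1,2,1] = -23.0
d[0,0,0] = -72.0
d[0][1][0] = 63.0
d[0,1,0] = 63.0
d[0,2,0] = 56.0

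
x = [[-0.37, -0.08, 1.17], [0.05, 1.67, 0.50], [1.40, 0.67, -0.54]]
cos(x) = [[0.30, -0.24, 0.4], [-0.27, -0.16, -0.22], [0.45, -0.23, 0.13]]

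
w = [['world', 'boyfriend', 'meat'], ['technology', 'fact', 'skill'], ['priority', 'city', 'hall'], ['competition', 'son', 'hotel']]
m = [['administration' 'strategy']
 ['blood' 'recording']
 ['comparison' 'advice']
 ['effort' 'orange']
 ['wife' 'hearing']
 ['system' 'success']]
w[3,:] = ['competition', 'son', 'hotel']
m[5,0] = 'system'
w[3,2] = 'hotel'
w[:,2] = ['meat', 'skill', 'hall', 'hotel']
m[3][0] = 'effort'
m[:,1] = ['strategy', 'recording', 'advice', 'orange', 'hearing', 'success']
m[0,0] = 'administration'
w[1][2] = 'skill'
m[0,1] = 'strategy'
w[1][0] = 'technology'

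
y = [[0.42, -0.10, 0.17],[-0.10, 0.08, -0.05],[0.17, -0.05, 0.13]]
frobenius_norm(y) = 0.53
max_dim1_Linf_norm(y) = 0.42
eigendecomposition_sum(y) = [[0.41, -0.11, 0.19], [-0.11, 0.03, -0.05], [0.19, -0.05, 0.09]] + [[0.01, 0.02, -0.01], [0.02, 0.03, -0.02], [-0.01, -0.02, 0.02]] + [[0.00, -0.01, -0.01], [-0.01, 0.02, 0.02], [-0.01, 0.02, 0.03]]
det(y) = 0.00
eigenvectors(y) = [[-0.88, 0.45, -0.16], [0.24, 0.71, 0.66], [-0.41, -0.54, 0.73]]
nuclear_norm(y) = 0.63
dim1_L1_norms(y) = [0.69, 0.23, 0.35]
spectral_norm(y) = 0.53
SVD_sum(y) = [[0.41, -0.11, 0.19], [-0.11, 0.03, -0.05], [0.19, -0.05, 0.09]] + [[0.01, 0.02, -0.01], [0.02, 0.03, -0.02], [-0.01, -0.02, 0.02]] + [[0.0, -0.01, -0.01], [-0.01, 0.02, 0.02], [-0.01, 0.02, 0.03]]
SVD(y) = [[-0.88, -0.45, -0.16],[0.24, -0.71, 0.66],[-0.41, 0.54, 0.73]] @ diag([0.5264140519132163, 0.05520043848126117, 0.048385509605522535]) @ [[-0.88, 0.24, -0.41],[-0.45, -0.71, 0.54],[-0.16, 0.66, 0.73]]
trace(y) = 0.63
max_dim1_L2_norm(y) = 0.46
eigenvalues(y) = [0.53, 0.06, 0.05]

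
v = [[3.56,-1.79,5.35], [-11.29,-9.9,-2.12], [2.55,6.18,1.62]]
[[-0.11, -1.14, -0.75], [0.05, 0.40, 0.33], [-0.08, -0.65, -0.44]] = v @ [[0.01, 0.07, 0.04], [-0.01, -0.06, -0.04], [-0.03, -0.28, -0.18]]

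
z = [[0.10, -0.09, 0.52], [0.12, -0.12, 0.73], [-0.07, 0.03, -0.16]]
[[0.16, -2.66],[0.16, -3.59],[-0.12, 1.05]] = z@[[1.46, -5.63], [-5.65, 5.56], [-0.95, -3.08]]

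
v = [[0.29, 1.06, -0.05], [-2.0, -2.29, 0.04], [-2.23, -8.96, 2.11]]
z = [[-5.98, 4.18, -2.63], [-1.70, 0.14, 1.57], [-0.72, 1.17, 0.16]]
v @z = [[-3.5,1.30,0.89],[15.82,-8.63,1.67],[27.05,-8.11,-7.86]]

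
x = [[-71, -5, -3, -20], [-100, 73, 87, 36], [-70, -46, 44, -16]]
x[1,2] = 87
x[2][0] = -70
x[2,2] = 44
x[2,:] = [-70, -46, 44, -16]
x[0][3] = -20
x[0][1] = -5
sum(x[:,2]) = 128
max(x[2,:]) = 44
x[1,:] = [-100, 73, 87, 36]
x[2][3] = -16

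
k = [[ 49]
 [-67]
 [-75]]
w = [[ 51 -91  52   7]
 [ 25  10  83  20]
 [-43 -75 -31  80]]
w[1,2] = 83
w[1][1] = 10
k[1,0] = -67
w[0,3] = 7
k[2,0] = -75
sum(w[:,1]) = -156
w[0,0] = 51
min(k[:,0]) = -75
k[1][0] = -67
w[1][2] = 83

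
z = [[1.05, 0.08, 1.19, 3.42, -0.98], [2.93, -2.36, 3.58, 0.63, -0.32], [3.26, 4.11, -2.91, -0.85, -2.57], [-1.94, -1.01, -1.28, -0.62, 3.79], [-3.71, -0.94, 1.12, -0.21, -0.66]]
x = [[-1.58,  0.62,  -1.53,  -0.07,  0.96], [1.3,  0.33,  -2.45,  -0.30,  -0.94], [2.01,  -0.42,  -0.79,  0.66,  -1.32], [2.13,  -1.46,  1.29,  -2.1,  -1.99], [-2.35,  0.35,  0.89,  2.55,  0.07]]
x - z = [[-2.63, 0.54, -2.72, -3.49, 1.94], [-1.63, 2.69, -6.03, -0.93, -0.62], [-1.25, -4.53, 2.12, 1.51, 1.25], [4.07, -0.45, 2.57, -1.48, -5.78], [1.36, 1.29, -0.23, 2.76, 0.73]]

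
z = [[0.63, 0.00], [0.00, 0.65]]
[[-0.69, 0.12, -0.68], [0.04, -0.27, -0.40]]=z @ [[-1.09,  0.19,  -1.08], [0.06,  -0.41,  -0.62]]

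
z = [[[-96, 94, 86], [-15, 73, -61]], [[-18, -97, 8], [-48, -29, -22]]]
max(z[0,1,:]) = 73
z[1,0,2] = 8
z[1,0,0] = -18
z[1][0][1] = -97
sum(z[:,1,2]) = -83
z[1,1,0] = -48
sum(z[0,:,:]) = 81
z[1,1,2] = -22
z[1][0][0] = -18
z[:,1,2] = [-61, -22]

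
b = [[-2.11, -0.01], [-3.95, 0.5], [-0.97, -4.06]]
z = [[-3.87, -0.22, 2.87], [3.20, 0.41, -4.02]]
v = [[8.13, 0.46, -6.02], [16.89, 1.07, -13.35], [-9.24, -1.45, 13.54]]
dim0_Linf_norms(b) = [3.95, 4.06]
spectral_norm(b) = 4.67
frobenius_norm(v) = 28.95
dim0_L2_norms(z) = [5.02, 0.47, 4.94]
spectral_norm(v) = 28.64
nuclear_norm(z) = 7.92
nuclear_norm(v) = 32.84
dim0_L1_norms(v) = [34.26, 2.98, 32.91]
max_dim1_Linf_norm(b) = 4.06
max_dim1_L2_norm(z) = 5.15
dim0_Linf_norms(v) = [16.89, 1.45, 13.54]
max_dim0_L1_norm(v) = 34.26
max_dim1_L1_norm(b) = 5.03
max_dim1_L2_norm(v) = 21.56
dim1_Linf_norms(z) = [3.87, 4.02]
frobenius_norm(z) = 7.06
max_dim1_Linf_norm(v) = 16.89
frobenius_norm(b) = 6.14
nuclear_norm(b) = 8.66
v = b @ z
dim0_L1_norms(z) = [7.07, 0.63, 6.89]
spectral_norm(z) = 7.00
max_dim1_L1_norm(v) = 31.31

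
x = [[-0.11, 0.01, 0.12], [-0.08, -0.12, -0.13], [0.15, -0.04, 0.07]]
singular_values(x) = [0.22, 0.18, 0.09]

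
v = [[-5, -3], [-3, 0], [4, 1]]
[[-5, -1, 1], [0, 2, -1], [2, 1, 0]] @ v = [[32, 16], [-10, -1], [-13, -6]]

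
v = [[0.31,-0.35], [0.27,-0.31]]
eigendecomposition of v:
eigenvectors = [[0.79, 0.71], [0.61, 0.71]]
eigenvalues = [0.04, -0.04]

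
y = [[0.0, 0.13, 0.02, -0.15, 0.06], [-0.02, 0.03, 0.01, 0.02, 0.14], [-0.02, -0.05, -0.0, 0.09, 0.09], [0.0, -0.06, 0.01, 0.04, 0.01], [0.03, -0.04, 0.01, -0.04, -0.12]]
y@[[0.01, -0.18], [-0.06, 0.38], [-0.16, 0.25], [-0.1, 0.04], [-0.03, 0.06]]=[[0.0, 0.05], [-0.01, 0.03], [-0.01, -0.01], [-0.00, -0.02], [0.01, -0.03]]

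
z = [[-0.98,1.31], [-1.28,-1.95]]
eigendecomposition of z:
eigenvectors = [[(0.71+0j), 0.71-0.00j], [-0.26+0.65j, (-0.26-0.65j)]]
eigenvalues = [(-1.46+1.2j), (-1.46-1.2j)]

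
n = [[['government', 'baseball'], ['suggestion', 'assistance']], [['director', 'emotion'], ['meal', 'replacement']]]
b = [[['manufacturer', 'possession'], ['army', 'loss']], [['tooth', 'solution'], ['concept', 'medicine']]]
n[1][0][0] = 'director'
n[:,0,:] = [['government', 'baseball'], ['director', 'emotion']]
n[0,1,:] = ['suggestion', 'assistance']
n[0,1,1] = 'assistance'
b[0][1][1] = 'loss'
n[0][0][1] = 'baseball'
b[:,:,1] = [['possession', 'loss'], ['solution', 'medicine']]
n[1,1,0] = 'meal'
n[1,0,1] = 'emotion'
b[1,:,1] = ['solution', 'medicine']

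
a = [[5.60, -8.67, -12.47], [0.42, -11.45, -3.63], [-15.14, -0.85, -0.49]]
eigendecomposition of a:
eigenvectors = [[-0.73, -0.35, 0.59], [-0.1, 0.57, 0.52], [0.68, -0.75, 0.63]]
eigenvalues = [15.97, -6.94, -15.37]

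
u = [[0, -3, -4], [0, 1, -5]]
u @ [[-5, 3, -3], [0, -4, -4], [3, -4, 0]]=[[-12, 28, 12], [-15, 16, -4]]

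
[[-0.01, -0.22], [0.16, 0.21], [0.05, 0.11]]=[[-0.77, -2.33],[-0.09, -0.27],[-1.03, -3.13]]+[[0.76, 2.11], [0.25, 0.48], [1.08, 3.24]]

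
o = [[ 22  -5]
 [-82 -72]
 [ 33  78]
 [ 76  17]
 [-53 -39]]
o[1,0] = -82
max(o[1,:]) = -72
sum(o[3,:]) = 93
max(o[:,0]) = 76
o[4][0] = -53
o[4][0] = -53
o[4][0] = -53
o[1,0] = -82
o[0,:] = [22, -5]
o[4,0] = -53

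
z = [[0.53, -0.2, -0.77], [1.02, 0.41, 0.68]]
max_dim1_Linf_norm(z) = 1.02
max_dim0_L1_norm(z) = 1.55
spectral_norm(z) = 1.29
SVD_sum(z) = [[-0.08, -0.04, -0.06], [0.97, 0.42, 0.74]] + [[0.61, -0.16, -0.71],  [0.05, -0.01, -0.06]]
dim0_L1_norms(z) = [1.55, 0.61, 1.45]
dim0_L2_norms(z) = [1.15, 0.46, 1.03]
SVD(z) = [[-0.08, 1.0], [1.00, 0.08]] @ diag([1.2947740987038918, 0.9530267747159701]) @ [[0.75, 0.33, 0.57], [0.65, -0.17, -0.74]]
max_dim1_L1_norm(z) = 2.11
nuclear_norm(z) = 2.25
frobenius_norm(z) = 1.61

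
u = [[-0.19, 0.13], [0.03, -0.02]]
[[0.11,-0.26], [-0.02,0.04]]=u@[[0.35, 1.14],[1.36, -0.31]]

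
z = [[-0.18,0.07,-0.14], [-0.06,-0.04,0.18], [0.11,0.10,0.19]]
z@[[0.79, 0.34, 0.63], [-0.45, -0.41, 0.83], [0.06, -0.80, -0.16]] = [[-0.18, 0.02, -0.03], [-0.02, -0.15, -0.10], [0.05, -0.16, 0.12]]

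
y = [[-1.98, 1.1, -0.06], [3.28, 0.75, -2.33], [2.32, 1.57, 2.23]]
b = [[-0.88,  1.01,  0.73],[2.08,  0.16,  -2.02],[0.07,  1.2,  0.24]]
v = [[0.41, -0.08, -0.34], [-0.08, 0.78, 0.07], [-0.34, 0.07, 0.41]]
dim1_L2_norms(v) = [0.54, 0.79, 0.54]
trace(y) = 1.00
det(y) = -24.75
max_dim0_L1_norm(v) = 0.93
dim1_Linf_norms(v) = [0.41, 0.78, 0.41]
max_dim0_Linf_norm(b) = 2.08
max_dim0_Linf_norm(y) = 3.28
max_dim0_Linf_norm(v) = 0.78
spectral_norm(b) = 3.13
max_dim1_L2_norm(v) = 0.79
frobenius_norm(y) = 5.89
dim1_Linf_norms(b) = [1.01, 2.08, 1.2]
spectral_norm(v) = 0.87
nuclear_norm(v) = 1.60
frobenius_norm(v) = 1.09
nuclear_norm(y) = 9.53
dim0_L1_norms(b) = [3.03, 2.37, 2.99]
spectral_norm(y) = 4.62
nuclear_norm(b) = 4.89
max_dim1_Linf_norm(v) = 0.78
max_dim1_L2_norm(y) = 4.09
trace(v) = 1.60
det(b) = -1.00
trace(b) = -0.48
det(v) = 0.04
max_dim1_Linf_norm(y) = 3.28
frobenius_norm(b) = 3.50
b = y @ v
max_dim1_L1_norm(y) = 6.36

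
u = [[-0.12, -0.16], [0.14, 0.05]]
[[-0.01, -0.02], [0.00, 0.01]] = u @ [[0.0, 0.01],[0.04, 0.09]]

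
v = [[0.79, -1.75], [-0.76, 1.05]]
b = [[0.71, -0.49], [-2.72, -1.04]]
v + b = [[1.5, -2.24], [-3.48, 0.01]]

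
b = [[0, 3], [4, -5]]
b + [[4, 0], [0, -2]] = [[4, 3], [4, -7]]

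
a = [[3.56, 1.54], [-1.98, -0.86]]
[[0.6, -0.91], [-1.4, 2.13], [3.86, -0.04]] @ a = [[3.94, 1.71], [-9.2, -3.99], [13.82, 5.98]]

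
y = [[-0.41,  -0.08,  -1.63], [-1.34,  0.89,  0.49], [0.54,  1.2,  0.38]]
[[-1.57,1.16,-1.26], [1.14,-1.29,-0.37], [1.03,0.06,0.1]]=y@[[-0.10, 0.66, 0.34], [0.60, 0.03, -0.29], [0.96, -0.88, 0.70]]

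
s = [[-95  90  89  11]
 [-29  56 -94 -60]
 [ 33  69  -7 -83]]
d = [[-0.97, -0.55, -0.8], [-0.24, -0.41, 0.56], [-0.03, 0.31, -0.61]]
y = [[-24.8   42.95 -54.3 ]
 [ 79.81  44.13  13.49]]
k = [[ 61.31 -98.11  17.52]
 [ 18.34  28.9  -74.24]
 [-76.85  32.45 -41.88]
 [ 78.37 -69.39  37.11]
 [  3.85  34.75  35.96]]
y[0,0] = -24.8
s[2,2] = -7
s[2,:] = [33, 69, -7, -83]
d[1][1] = -0.412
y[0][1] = 42.95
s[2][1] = 69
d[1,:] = [-0.243, -0.412, 0.557]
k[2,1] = 32.45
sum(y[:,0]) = 55.010000000000005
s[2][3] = -83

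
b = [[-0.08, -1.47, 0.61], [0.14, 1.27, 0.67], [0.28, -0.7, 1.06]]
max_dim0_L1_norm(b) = 3.44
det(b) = -0.48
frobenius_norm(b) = 2.51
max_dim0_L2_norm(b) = 2.06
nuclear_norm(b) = 3.63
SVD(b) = [[0.75, 0.1, -0.66],[-0.48, 0.77, -0.43],[0.46, 0.64, 0.62]] @ diag([2.12275735842875, 1.3334164133718358, 0.16941625006824426]) @ [[0.0,  -0.96,  0.29], [0.21,  0.29,  0.93], [0.98,  -0.06,  -0.20]]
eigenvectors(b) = [[0.98+0.00j,  0.46+0.35j,  0.46-0.35j], [0j,  0.03-0.56j,  0.03+0.56j], [-0.21+0.00j,  0.60+0.00j,  (0.6-0j)]]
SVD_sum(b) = [[0.0, -1.51, 0.47], [-0.0, 0.97, -0.3], [0.0, -0.94, 0.29]] + [[0.03, 0.04, 0.12], [0.21, 0.29, 0.95], [0.18, 0.24, 0.79]] + [[-0.11, 0.01, 0.02], [-0.07, 0.00, 0.01], [0.1, -0.01, -0.02]]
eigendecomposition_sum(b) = [[(-0.19+0j), (-0.11+0j), (0.15-0j)], [(-0+0j), -0.00+0.00j, -0j], [(0.04-0j), (0.02-0j), -0.03+0.00j]] + [[(0.05+0.12j), -0.68+0.32j, 0.23+0.56j], [(0.07-0.11j), (0.64+0.38j), 0.33-0.50j], [(0.12+0.07j), -0.36+0.69j, 0.55+0.32j]] + [[(0.05-0.12j), (-0.68-0.32j), (0.23-0.56j)],[(0.07+0.11j), (0.64-0.38j), (0.33+0.5j)],[(0.12-0.07j), -0.36-0.69j, 0.55-0.32j]]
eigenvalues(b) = [(-0.22+0j), (1.23+0.82j), (1.23-0.82j)]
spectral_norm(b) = 2.12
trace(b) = 2.25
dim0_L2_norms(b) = [0.32, 2.06, 1.39]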